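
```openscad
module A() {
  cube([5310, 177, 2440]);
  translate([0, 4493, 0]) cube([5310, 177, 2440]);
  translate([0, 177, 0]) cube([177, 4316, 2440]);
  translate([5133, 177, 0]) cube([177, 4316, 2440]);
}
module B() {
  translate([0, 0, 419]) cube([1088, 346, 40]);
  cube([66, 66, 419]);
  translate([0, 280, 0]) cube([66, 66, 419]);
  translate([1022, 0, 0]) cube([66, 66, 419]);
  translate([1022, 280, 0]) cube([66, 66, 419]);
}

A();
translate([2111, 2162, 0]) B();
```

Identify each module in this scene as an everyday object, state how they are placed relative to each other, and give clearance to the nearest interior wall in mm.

A is a house frame. B is a bench. The bench sits inside the house frame, centred. The clearance to the nearest interior wall is 1934 mm.

Clearances: x = 1934, y = 1985; minimum 1934 mm.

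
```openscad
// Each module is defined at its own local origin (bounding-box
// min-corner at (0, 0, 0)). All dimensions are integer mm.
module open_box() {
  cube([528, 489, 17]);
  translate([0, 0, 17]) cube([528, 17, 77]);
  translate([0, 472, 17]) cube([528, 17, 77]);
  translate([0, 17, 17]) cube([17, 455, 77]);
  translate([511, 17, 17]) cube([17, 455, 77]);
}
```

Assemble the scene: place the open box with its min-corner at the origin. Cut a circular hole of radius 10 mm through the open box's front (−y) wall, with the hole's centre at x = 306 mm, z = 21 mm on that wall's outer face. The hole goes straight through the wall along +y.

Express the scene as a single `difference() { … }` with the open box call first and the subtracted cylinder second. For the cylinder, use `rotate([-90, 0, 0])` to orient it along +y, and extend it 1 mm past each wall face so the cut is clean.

difference() {
  open_box();
  translate([306, -1, 21]) rotate([-90, 0, 0]) cylinder(h = 19, r = 10);
}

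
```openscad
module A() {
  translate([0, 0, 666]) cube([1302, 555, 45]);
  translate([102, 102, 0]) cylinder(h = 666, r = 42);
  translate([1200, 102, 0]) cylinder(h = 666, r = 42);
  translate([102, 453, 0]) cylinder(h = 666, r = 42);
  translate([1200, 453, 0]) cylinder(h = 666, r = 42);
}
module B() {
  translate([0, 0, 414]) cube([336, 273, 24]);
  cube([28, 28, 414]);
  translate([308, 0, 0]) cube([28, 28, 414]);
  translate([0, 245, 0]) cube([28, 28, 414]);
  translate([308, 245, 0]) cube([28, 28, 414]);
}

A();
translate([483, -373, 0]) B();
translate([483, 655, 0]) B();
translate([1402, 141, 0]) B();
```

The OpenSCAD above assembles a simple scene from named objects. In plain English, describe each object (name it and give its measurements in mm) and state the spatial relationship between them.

A is a table: top 1302 mm (x) × 555 mm (y), 45 mm thick, upper face at z = 711 mm, on four round legs of 84 mm diameter, each leg's bounding box inset 60 mm from the nearest pair of top edges, running from z = 0 to the bottom of the top.

B is a simple wooden stool: a rectangular seat 336 mm (x) by 273 mm (y), 24 mm thick, top face at z = 438 mm, on four square legs, each 28×28 mm in cross-section. The legs rest on z = 0, each flush with a corner of the seat.

Three stools sit around the table at the −y, +y, +x sides.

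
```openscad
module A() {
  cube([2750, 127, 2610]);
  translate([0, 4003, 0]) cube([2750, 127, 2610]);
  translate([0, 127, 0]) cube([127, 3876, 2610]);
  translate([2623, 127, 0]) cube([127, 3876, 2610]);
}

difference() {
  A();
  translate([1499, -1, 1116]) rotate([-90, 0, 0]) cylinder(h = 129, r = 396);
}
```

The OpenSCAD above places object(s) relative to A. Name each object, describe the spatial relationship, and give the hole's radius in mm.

A is a house frame. The house frame has a circular hole through its front wall. The hole's radius is 396 mm.

The subtracted cylinder has r = 396 mm.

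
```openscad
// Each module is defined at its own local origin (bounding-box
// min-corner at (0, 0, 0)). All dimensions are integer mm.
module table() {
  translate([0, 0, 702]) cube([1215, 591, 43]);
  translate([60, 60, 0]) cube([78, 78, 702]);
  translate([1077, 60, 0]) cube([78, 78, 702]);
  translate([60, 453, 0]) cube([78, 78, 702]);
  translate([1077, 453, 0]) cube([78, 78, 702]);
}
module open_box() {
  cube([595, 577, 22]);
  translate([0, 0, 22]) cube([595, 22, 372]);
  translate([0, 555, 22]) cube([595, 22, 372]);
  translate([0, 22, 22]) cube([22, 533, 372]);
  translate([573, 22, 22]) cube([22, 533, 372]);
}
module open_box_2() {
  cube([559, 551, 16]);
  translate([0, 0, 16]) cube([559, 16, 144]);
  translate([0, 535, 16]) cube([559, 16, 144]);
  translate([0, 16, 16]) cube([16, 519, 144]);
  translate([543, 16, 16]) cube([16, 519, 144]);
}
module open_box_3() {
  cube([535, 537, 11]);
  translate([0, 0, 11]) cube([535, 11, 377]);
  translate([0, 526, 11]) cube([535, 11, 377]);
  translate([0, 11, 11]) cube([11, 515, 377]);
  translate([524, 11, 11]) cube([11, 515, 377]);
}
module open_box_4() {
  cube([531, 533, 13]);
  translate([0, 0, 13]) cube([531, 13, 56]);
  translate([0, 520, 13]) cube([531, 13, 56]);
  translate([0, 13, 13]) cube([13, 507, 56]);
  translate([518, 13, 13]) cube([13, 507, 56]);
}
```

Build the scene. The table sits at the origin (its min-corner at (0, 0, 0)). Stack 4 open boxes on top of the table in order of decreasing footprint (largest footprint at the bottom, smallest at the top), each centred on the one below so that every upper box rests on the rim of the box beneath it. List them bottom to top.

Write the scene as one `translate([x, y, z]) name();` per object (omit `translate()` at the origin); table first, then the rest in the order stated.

table();
translate([310, 7, 745]) open_box();
translate([328, 20, 1139]) open_box_2();
translate([340, 27, 1299]) open_box_3();
translate([342, 29, 1687]) open_box_4();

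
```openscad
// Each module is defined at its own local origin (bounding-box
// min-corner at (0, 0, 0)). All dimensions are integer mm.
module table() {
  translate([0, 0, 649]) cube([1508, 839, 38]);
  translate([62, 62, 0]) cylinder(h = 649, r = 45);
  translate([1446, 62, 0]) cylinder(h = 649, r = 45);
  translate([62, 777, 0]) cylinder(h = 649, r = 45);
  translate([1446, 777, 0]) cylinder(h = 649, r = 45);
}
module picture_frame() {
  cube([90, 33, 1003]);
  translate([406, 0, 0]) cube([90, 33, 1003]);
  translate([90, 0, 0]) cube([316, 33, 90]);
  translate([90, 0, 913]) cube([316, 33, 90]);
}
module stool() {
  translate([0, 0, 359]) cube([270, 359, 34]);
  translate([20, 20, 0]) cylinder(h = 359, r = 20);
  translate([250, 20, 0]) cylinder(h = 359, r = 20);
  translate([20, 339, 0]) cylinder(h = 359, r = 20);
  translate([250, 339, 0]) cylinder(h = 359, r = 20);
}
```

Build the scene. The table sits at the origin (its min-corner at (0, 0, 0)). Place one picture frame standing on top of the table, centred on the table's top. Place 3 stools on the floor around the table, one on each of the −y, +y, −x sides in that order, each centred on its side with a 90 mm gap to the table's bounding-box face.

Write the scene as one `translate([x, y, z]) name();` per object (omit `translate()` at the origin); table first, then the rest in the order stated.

table();
translate([506, 403, 687]) picture_frame();
translate([619, -449, 0]) stool();
translate([619, 929, 0]) stool();
translate([-360, 240, 0]) stool();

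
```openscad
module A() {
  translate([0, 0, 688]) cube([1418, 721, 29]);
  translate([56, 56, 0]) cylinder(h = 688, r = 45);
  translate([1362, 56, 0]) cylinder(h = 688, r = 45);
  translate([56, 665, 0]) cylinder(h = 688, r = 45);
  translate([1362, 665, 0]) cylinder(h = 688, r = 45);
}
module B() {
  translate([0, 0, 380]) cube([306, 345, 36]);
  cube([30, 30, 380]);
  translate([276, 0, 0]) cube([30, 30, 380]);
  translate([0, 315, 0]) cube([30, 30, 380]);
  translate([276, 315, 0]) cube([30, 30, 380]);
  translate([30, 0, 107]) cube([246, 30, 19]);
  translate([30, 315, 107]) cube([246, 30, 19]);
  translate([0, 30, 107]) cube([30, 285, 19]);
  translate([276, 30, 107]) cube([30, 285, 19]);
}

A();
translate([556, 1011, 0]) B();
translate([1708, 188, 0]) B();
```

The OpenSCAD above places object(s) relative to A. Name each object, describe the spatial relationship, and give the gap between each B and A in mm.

A is a table. B is a stool. Two stools sit around the table at the +y, +x sides. The gap between each stool and the table is 290 mm.

Each stool's nearest face is 290 mm from the table's bounding box.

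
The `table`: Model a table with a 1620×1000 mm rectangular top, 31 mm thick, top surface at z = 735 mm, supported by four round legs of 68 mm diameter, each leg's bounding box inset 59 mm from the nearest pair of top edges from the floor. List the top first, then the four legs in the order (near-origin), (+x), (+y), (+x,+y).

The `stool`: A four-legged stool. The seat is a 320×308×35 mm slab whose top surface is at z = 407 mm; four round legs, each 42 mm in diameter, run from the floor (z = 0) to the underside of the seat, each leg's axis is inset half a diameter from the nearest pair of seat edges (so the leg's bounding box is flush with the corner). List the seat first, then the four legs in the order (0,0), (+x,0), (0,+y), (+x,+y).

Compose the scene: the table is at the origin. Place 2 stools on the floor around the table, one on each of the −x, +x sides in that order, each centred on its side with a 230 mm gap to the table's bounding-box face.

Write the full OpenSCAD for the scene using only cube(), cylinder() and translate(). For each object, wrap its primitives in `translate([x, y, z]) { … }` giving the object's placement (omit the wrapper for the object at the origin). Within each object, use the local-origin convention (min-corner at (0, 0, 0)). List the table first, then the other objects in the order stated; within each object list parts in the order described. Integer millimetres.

translate([0, 0, 704]) cube([1620, 1000, 31]);
translate([93, 93, 0]) cylinder(h = 704, r = 34);
translate([1527, 93, 0]) cylinder(h = 704, r = 34);
translate([93, 907, 0]) cylinder(h = 704, r = 34);
translate([1527, 907, 0]) cylinder(h = 704, r = 34);
translate([-550, 346, 0]) {
  translate([0, 0, 372]) cube([320, 308, 35]);
  translate([21, 21, 0]) cylinder(h = 372, r = 21);
  translate([299, 21, 0]) cylinder(h = 372, r = 21);
  translate([21, 287, 0]) cylinder(h = 372, r = 21);
  translate([299, 287, 0]) cylinder(h = 372, r = 21);
}
translate([1850, 346, 0]) {
  translate([0, 0, 372]) cube([320, 308, 35]);
  translate([21, 21, 0]) cylinder(h = 372, r = 21);
  translate([299, 21, 0]) cylinder(h = 372, r = 21);
  translate([21, 287, 0]) cylinder(h = 372, r = 21);
  translate([299, 287, 0]) cylinder(h = 372, r = 21);
}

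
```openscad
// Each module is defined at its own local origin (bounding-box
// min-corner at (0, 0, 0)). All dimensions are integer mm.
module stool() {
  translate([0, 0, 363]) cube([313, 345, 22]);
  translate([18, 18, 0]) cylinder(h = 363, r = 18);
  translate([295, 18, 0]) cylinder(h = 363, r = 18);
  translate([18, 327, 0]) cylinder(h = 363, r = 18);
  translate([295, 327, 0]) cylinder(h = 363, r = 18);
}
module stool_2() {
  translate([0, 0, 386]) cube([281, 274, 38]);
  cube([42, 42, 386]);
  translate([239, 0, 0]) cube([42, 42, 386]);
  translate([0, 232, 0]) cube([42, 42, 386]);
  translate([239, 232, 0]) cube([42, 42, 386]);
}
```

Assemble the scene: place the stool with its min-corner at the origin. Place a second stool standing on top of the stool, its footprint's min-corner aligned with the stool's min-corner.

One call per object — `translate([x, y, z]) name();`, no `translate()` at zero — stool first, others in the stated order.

stool();
translate([0, 0, 385]) stool_2();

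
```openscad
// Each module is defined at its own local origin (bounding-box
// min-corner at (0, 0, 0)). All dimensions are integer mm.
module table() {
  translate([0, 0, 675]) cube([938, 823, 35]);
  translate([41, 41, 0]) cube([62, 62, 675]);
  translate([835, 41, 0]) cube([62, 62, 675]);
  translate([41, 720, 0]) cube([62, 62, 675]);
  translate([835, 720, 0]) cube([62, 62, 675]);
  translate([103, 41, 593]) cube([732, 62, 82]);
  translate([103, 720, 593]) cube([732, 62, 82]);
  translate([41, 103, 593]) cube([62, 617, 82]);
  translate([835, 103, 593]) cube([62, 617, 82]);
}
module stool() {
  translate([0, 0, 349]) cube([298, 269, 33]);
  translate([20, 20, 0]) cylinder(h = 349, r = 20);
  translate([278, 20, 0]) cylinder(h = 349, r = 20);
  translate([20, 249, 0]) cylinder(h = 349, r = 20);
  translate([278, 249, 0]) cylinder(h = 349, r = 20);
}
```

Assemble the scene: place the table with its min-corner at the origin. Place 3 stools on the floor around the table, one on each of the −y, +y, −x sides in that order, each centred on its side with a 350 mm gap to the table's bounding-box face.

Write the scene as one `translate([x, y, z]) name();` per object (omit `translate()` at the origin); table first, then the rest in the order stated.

table();
translate([320, -619, 0]) stool();
translate([320, 1173, 0]) stool();
translate([-648, 277, 0]) stool();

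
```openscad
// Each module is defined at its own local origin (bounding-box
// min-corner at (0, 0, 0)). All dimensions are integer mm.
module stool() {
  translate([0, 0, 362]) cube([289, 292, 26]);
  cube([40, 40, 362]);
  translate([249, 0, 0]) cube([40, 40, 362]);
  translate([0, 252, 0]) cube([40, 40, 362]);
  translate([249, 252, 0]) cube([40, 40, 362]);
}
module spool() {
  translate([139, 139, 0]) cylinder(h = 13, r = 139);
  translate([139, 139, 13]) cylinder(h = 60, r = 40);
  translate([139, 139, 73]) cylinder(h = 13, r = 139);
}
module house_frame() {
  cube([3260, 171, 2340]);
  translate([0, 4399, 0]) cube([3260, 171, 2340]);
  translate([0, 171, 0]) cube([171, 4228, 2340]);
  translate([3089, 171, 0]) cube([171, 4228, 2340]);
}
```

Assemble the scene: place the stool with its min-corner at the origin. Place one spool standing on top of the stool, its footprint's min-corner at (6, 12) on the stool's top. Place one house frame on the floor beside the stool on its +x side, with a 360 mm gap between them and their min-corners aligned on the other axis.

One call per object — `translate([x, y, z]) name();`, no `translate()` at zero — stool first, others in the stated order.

stool();
translate([6, 12, 388]) spool();
translate([649, 0, 0]) house_frame();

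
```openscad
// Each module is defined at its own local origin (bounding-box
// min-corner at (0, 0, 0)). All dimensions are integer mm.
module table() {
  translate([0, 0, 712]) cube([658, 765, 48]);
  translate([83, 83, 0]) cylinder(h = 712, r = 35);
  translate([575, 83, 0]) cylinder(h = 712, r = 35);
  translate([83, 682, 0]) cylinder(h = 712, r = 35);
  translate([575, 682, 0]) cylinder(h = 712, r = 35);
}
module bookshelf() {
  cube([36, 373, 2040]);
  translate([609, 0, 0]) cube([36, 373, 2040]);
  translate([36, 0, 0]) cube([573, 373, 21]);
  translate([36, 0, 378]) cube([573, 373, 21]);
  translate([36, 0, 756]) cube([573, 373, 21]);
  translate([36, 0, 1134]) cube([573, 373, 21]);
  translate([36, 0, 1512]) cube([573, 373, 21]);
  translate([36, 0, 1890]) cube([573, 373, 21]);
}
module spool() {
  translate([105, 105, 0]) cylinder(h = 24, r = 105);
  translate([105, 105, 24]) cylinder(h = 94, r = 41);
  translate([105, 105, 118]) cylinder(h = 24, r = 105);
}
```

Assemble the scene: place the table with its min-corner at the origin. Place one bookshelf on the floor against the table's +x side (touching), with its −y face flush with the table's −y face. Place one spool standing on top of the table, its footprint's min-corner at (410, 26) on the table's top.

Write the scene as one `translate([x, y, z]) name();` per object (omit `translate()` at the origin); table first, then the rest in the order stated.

table();
translate([658, 0, 0]) bookshelf();
translate([410, 26, 760]) spool();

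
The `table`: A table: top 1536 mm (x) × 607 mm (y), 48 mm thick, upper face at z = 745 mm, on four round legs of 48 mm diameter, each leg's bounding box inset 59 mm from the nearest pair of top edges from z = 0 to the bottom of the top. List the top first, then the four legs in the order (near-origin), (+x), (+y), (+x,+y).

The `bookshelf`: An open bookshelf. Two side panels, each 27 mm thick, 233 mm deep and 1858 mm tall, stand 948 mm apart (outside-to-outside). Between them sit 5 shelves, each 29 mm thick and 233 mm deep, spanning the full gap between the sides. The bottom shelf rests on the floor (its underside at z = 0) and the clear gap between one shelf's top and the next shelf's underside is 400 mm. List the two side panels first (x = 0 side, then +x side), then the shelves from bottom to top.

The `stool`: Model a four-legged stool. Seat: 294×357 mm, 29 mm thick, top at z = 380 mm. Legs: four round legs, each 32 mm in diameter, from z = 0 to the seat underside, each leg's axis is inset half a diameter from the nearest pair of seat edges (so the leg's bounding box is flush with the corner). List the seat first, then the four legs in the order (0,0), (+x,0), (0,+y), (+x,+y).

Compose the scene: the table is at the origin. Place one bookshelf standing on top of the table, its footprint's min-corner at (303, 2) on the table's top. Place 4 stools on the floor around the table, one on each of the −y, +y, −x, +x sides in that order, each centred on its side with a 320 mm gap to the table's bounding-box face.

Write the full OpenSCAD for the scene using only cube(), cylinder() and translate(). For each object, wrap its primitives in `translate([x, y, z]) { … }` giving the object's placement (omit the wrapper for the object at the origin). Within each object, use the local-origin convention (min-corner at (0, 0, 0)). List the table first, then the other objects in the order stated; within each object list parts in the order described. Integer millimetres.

translate([0, 0, 697]) cube([1536, 607, 48]);
translate([83, 83, 0]) cylinder(h = 697, r = 24);
translate([1453, 83, 0]) cylinder(h = 697, r = 24);
translate([83, 524, 0]) cylinder(h = 697, r = 24);
translate([1453, 524, 0]) cylinder(h = 697, r = 24);
translate([303, 2, 745]) {
  cube([27, 233, 1858]);
  translate([921, 0, 0]) cube([27, 233, 1858]);
  translate([27, 0, 0]) cube([894, 233, 29]);
  translate([27, 0, 429]) cube([894, 233, 29]);
  translate([27, 0, 858]) cube([894, 233, 29]);
  translate([27, 0, 1287]) cube([894, 233, 29]);
  translate([27, 0, 1716]) cube([894, 233, 29]);
}
translate([621, -677, 0]) {
  translate([0, 0, 351]) cube([294, 357, 29]);
  translate([16, 16, 0]) cylinder(h = 351, r = 16);
  translate([278, 16, 0]) cylinder(h = 351, r = 16);
  translate([16, 341, 0]) cylinder(h = 351, r = 16);
  translate([278, 341, 0]) cylinder(h = 351, r = 16);
}
translate([621, 927, 0]) {
  translate([0, 0, 351]) cube([294, 357, 29]);
  translate([16, 16, 0]) cylinder(h = 351, r = 16);
  translate([278, 16, 0]) cylinder(h = 351, r = 16);
  translate([16, 341, 0]) cylinder(h = 351, r = 16);
  translate([278, 341, 0]) cylinder(h = 351, r = 16);
}
translate([-614, 125, 0]) {
  translate([0, 0, 351]) cube([294, 357, 29]);
  translate([16, 16, 0]) cylinder(h = 351, r = 16);
  translate([278, 16, 0]) cylinder(h = 351, r = 16);
  translate([16, 341, 0]) cylinder(h = 351, r = 16);
  translate([278, 341, 0]) cylinder(h = 351, r = 16);
}
translate([1856, 125, 0]) {
  translate([0, 0, 351]) cube([294, 357, 29]);
  translate([16, 16, 0]) cylinder(h = 351, r = 16);
  translate([278, 16, 0]) cylinder(h = 351, r = 16);
  translate([16, 341, 0]) cylinder(h = 351, r = 16);
  translate([278, 341, 0]) cylinder(h = 351, r = 16);
}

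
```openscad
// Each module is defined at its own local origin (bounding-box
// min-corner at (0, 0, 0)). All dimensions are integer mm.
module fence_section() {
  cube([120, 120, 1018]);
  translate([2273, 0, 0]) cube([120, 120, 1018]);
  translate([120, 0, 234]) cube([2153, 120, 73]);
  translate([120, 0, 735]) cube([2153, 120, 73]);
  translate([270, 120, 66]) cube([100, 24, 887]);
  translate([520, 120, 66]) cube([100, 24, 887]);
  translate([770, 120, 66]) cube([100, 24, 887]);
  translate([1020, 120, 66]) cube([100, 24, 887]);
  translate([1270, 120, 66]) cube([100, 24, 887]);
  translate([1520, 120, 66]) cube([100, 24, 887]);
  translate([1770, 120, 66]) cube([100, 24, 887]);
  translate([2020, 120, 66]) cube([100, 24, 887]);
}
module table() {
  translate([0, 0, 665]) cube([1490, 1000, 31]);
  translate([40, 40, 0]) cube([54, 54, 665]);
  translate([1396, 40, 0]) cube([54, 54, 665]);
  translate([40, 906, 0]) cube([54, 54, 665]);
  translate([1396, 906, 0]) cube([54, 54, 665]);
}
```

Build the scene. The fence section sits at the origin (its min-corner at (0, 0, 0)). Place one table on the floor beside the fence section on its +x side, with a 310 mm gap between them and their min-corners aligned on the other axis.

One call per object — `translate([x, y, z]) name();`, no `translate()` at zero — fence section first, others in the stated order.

fence_section();
translate([2703, 0, 0]) table();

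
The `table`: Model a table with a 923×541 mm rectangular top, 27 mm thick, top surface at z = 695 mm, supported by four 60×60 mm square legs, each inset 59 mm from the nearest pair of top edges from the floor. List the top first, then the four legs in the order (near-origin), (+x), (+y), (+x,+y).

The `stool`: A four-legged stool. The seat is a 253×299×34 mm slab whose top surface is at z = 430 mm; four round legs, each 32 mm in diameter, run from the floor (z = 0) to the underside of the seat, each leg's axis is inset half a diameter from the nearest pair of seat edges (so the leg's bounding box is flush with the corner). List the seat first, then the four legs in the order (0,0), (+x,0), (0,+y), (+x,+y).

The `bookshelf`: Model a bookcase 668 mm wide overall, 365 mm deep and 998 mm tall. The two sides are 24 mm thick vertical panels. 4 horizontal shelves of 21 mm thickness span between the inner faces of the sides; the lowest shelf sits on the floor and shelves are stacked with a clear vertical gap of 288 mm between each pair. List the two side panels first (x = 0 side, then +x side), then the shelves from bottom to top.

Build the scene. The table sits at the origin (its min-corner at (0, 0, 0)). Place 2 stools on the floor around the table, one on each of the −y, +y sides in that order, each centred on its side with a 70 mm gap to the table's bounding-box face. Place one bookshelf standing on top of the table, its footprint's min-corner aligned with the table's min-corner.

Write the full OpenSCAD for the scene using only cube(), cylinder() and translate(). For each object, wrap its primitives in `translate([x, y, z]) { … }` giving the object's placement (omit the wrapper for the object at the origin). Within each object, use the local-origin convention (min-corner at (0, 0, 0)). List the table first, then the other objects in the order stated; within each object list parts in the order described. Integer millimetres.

translate([0, 0, 668]) cube([923, 541, 27]);
translate([59, 59, 0]) cube([60, 60, 668]);
translate([804, 59, 0]) cube([60, 60, 668]);
translate([59, 422, 0]) cube([60, 60, 668]);
translate([804, 422, 0]) cube([60, 60, 668]);
translate([335, -369, 0]) {
  translate([0, 0, 396]) cube([253, 299, 34]);
  translate([16, 16, 0]) cylinder(h = 396, r = 16);
  translate([237, 16, 0]) cylinder(h = 396, r = 16);
  translate([16, 283, 0]) cylinder(h = 396, r = 16);
  translate([237, 283, 0]) cylinder(h = 396, r = 16);
}
translate([335, 611, 0]) {
  translate([0, 0, 396]) cube([253, 299, 34]);
  translate([16, 16, 0]) cylinder(h = 396, r = 16);
  translate([237, 16, 0]) cylinder(h = 396, r = 16);
  translate([16, 283, 0]) cylinder(h = 396, r = 16);
  translate([237, 283, 0]) cylinder(h = 396, r = 16);
}
translate([0, 0, 695]) {
  cube([24, 365, 998]);
  translate([644, 0, 0]) cube([24, 365, 998]);
  translate([24, 0, 0]) cube([620, 365, 21]);
  translate([24, 0, 309]) cube([620, 365, 21]);
  translate([24, 0, 618]) cube([620, 365, 21]);
  translate([24, 0, 927]) cube([620, 365, 21]);
}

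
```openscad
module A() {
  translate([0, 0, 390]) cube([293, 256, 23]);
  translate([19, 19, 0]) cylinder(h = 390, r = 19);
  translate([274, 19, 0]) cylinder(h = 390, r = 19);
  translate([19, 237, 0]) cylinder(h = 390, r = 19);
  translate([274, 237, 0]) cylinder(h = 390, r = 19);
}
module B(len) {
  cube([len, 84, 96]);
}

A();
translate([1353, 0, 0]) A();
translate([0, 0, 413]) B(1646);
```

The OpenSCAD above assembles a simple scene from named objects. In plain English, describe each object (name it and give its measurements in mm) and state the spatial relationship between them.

A is a four-legged stool. The seat is 293×256 mm, 23 mm thick, top at z = 413 mm. It stands on four round legs, each 38 mm in diameter, from z = 0 to the seat underside, each leg's axis is inset half a diameter from the nearest pair of seat edges (so the leg's bounding box is flush with the corner).

B is a rectangular beam 1646 mm long (x), 84 mm deep (y), 96 mm thick (z).

The beam spans the tops of two stools placed 1060 mm apart, resting at z = 413 mm.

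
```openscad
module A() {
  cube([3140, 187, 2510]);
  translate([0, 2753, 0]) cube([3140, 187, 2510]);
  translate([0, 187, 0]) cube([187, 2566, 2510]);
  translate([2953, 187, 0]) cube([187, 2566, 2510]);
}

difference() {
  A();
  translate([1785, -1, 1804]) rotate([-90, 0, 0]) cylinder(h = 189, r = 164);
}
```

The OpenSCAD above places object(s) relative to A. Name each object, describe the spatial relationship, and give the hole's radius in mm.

The subtracted cylinder has r = 164 mm.

A is a house frame. The house frame has a circular hole through its front wall. The hole's radius is 164 mm.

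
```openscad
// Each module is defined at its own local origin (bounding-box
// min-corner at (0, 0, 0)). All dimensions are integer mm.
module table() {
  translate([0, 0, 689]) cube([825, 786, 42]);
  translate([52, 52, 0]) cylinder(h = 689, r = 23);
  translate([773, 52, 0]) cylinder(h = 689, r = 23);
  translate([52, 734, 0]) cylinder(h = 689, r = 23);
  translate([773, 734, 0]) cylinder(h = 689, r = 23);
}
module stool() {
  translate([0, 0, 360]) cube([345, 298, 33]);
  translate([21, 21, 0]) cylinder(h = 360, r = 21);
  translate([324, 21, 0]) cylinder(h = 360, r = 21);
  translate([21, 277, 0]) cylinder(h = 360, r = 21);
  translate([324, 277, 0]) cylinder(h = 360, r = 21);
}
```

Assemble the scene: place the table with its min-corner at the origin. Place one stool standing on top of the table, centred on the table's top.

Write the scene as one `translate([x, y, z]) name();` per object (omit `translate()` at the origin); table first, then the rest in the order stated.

table();
translate([240, 244, 731]) stool();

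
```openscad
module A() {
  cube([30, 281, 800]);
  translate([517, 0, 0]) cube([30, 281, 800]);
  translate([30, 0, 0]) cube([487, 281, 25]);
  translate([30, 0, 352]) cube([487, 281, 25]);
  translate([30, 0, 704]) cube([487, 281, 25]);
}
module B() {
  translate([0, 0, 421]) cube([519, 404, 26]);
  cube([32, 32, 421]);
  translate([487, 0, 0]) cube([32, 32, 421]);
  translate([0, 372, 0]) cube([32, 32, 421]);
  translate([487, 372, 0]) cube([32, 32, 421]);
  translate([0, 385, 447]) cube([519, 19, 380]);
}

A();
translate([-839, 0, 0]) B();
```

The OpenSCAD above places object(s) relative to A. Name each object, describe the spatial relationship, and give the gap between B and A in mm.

The chair's nearest face is 320 mm from the bookshelf's −x face.

A is a bookshelf. B is a chair. The chair is on the floor beside the bookshelf on its −x side. The gap between the chair and the bookshelf is 320 mm.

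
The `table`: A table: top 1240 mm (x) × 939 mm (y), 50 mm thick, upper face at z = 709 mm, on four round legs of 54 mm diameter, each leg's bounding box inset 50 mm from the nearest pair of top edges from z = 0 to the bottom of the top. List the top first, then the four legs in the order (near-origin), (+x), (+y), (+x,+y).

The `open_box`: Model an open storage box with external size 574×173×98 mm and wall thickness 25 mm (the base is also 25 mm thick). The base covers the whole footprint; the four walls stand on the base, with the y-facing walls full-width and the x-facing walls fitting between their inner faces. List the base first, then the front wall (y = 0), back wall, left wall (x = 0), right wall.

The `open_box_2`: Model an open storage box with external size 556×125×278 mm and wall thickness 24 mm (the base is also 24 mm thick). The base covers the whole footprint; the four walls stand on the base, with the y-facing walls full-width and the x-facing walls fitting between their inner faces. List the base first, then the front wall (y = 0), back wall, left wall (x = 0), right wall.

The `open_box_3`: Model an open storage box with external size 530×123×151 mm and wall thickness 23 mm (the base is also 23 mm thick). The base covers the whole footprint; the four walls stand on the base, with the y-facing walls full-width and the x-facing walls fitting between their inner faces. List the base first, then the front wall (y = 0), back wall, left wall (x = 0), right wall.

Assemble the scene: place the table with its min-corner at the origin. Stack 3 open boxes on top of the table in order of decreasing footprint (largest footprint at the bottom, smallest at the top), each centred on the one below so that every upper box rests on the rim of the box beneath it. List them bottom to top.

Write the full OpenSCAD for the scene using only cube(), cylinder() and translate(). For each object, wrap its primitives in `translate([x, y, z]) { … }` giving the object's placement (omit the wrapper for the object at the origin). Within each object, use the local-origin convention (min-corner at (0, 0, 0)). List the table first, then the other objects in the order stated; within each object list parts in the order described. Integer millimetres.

translate([0, 0, 659]) cube([1240, 939, 50]);
translate([77, 77, 0]) cylinder(h = 659, r = 27);
translate([1163, 77, 0]) cylinder(h = 659, r = 27);
translate([77, 862, 0]) cylinder(h = 659, r = 27);
translate([1163, 862, 0]) cylinder(h = 659, r = 27);
translate([333, 383, 709]) {
  cube([574, 173, 25]);
  translate([0, 0, 25]) cube([574, 25, 73]);
  translate([0, 148, 25]) cube([574, 25, 73]);
  translate([0, 25, 25]) cube([25, 123, 73]);
  translate([549, 25, 25]) cube([25, 123, 73]);
}
translate([342, 407, 807]) {
  cube([556, 125, 24]);
  translate([0, 0, 24]) cube([556, 24, 254]);
  translate([0, 101, 24]) cube([556, 24, 254]);
  translate([0, 24, 24]) cube([24, 77, 254]);
  translate([532, 24, 24]) cube([24, 77, 254]);
}
translate([355, 408, 1085]) {
  cube([530, 123, 23]);
  translate([0, 0, 23]) cube([530, 23, 128]);
  translate([0, 100, 23]) cube([530, 23, 128]);
  translate([0, 23, 23]) cube([23, 77, 128]);
  translate([507, 23, 23]) cube([23, 77, 128]);
}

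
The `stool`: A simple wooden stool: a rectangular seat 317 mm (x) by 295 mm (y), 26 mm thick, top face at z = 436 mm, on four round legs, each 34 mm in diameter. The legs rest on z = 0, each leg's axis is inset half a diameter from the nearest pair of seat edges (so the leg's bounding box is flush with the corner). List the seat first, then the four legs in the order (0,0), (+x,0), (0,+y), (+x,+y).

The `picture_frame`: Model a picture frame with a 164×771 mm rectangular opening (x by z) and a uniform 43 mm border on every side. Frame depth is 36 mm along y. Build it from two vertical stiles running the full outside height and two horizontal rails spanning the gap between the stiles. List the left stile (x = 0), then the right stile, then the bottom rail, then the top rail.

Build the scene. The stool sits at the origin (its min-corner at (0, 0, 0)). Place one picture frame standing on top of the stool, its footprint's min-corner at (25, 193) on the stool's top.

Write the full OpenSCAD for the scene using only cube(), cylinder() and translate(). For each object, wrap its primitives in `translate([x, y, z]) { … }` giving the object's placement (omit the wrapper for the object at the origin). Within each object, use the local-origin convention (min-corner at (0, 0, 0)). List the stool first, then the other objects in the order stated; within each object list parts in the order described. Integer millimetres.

translate([0, 0, 410]) cube([317, 295, 26]);
translate([17, 17, 0]) cylinder(h = 410, r = 17);
translate([300, 17, 0]) cylinder(h = 410, r = 17);
translate([17, 278, 0]) cylinder(h = 410, r = 17);
translate([300, 278, 0]) cylinder(h = 410, r = 17);
translate([25, 193, 436]) {
  cube([43, 36, 857]);
  translate([207, 0, 0]) cube([43, 36, 857]);
  translate([43, 0, 0]) cube([164, 36, 43]);
  translate([43, 0, 814]) cube([164, 36, 43]);
}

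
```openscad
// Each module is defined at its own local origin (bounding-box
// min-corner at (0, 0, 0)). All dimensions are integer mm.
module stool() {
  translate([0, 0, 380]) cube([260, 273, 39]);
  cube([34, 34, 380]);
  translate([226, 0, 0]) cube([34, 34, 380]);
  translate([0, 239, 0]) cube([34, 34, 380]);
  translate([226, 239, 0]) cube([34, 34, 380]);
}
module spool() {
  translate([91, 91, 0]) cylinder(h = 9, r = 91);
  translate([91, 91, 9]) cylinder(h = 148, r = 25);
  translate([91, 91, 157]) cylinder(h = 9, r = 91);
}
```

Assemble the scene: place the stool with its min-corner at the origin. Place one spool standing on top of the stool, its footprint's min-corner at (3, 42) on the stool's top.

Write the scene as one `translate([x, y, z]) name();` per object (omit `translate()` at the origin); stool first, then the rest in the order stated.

stool();
translate([3, 42, 419]) spool();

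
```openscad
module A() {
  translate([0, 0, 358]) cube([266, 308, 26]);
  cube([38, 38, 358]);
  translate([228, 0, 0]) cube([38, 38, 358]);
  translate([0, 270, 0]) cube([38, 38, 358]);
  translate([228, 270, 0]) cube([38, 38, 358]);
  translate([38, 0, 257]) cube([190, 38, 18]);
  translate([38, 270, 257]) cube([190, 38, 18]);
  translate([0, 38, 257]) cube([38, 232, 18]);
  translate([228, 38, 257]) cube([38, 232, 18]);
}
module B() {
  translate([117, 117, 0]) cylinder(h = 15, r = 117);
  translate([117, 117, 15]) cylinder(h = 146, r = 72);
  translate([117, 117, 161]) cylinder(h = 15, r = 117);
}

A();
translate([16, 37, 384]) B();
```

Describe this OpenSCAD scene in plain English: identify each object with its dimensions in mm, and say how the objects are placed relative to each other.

A is a four-legged stool. The seat is 266×308 mm, 26 mm thick, top at z = 384 mm. It stands on four square legs, each 38×38 mm in cross-section, from z = 0 to the seat underside, each flush with a corner of the seat. Four stretchers, 38 mm wide and 18 mm tall, connect adjacent legs with their undersides at z = 257 mm, each running between the inner faces of the legs it joins and aligned with the legs' outer faces on the other axis.

B is a spool: two coaxial disc flanges of radius 117 mm and thickness 15 mm, joined by a core cylinder of radius 72 mm and height 146 mm. The lower flange rests on z = 0 and the three cylinders share a vertical axis.

The spool is on top of the stool, centred.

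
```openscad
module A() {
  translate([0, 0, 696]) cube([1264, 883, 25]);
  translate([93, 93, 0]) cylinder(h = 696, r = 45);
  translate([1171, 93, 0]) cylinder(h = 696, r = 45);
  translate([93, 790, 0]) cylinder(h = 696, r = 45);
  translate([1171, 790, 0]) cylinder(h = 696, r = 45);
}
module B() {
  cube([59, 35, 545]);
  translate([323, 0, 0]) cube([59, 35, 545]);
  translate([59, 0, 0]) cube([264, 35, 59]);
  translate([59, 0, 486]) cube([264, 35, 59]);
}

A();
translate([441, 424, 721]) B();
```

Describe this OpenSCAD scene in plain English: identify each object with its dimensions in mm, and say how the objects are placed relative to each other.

A is a rectangular dining table. The top is 1264×883×25 mm with its upper surface at z = 721 mm. It stands on four round legs of 90 mm diameter, each leg's bounding box inset 48 mm from the nearest pair of top edges, running from the floor to the underside of the top.

B is a picture frame with a 264×427 mm rectangular opening (x by z) and a uniform 59 mm border on every side. Frame depth is 35 mm along y. It is built from two vertical stiles running the full outside height and two horizontal rails spanning the gap between the stiles.

The picture frame is on top of the table, centred.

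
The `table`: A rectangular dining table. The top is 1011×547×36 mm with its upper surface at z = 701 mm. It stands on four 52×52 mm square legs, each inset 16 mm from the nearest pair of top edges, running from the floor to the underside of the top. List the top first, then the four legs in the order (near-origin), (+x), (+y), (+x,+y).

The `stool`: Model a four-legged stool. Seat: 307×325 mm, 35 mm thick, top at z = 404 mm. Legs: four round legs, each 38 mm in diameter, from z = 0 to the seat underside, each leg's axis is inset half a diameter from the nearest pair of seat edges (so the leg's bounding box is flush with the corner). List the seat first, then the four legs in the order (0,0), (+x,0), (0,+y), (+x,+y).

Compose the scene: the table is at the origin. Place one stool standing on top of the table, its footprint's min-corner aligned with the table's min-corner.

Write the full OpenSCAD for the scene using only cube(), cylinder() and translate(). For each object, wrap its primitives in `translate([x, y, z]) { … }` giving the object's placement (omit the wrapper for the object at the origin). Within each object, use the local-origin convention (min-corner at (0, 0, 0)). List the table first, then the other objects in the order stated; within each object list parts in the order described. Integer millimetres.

translate([0, 0, 665]) cube([1011, 547, 36]);
translate([16, 16, 0]) cube([52, 52, 665]);
translate([943, 16, 0]) cube([52, 52, 665]);
translate([16, 479, 0]) cube([52, 52, 665]);
translate([943, 479, 0]) cube([52, 52, 665]);
translate([0, 0, 701]) {
  translate([0, 0, 369]) cube([307, 325, 35]);
  translate([19, 19, 0]) cylinder(h = 369, r = 19);
  translate([288, 19, 0]) cylinder(h = 369, r = 19);
  translate([19, 306, 0]) cylinder(h = 369, r = 19);
  translate([288, 306, 0]) cylinder(h = 369, r = 19);
}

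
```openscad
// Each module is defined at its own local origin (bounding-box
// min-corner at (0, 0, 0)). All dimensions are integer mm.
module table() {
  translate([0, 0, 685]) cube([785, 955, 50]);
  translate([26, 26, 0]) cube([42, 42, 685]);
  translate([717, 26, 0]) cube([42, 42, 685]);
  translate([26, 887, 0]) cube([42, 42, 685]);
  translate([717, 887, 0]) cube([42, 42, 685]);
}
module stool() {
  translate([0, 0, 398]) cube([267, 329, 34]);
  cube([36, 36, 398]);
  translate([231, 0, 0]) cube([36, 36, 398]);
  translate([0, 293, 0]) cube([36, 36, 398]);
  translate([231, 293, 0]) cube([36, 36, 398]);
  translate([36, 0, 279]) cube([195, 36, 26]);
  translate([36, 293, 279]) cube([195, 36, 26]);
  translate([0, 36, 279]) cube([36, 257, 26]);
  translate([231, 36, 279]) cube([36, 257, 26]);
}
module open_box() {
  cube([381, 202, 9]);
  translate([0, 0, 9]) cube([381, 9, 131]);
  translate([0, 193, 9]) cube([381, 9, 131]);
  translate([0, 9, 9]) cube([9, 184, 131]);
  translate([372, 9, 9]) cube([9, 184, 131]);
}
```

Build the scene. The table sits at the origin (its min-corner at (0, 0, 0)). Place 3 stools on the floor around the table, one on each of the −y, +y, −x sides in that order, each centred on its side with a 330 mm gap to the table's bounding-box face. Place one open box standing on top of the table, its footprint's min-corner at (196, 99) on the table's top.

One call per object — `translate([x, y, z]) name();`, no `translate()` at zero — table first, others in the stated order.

table();
translate([259, -659, 0]) stool();
translate([259, 1285, 0]) stool();
translate([-597, 313, 0]) stool();
translate([196, 99, 735]) open_box();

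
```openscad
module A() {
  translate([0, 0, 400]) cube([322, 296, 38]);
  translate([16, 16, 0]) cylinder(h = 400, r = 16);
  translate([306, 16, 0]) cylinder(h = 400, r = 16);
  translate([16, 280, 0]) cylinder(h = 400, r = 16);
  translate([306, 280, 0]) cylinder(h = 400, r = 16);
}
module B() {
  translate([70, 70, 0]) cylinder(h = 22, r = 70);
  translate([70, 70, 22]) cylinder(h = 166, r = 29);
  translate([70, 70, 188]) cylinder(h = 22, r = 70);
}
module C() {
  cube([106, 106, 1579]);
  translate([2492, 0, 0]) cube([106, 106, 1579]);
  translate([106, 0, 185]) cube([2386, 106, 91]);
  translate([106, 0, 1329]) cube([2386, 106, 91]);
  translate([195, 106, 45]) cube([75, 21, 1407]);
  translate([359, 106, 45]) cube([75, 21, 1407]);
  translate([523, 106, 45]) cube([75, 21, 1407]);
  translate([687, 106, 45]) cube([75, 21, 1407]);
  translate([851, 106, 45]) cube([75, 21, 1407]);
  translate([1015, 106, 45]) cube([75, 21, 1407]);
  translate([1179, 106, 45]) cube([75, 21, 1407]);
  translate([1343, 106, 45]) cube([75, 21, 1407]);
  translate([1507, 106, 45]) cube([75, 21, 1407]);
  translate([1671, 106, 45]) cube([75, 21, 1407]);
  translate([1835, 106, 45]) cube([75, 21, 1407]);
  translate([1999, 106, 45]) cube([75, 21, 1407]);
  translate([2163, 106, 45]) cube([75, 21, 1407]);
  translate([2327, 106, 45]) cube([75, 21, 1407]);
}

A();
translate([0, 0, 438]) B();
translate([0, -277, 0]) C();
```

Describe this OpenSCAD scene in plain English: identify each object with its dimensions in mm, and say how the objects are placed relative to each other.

A is a simple wooden stool: a rectangular seat 322 mm (x) by 296 mm (y), 38 mm thick, top face at z = 438 mm, on four round legs, each 32 mm in diameter. The legs rest on z = 0, each leg's axis is inset half a diameter from the nearest pair of seat edges (so the leg's bounding box is flush with the corner).

B is a spool: two coaxial disc flanges of radius 70 mm and thickness 22 mm, joined by a core cylinder of radius 29 mm and height 166 mm. The lower flange rests on z = 0 and the three cylinders share a vertical axis.

C is a fence section. Two 106×106 mm posts, 1579 mm tall, stand on the floor with a clear span of 2386 mm between their inner faces. Two horizontal rails of 106×91 mm section span the gap between the posts with their undersides at z = 185 mm and z = 1329 mm, flush with the posts' −y face. 14 pickets, each 75 mm wide, 21 mm thick and 1407 mm tall, are fixed to the +y face of the rails with their bottoms at z = 45 mm, evenly spaced across the span with equal gaps (rounded down to the nearest mm) at the −x end and between each pair — any rounding remainder accumulates at the +x end.

The spool is on top of the stool. The fence section is on the floor beside the stool on its −y side.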